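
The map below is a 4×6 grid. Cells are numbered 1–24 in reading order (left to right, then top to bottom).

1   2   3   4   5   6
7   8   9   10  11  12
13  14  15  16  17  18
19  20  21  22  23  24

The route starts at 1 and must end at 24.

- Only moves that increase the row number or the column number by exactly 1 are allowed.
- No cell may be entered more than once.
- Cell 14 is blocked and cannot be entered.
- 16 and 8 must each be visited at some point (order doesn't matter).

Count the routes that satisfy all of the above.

A right/down-only route from 1 to 24 makes exactly 3 down-moves and 5 right-moves in some order.
With no other constraints that would be C(8,3) = 56 routes.
A monotone route can only reach the required cells in the order 8, 16, so split there and multiply the segment counts (each segment already excludes blocked cells): 1→8: 2; 8→16: 2; 16→24: 3; product = 12.
That gives 12 routes.

12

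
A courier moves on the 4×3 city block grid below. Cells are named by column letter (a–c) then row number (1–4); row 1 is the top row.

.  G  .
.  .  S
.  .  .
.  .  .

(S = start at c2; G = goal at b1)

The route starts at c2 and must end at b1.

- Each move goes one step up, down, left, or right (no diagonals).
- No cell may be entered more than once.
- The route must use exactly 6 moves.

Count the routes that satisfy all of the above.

Need simple routes of exactly 6 moves from c2 to b1 (Manhattan distance 2, so 2 moves are spent on a detour and 2 undoing it).
Enumerating: c2 c3 c4 b4 b3 b2 b1 | c2 c3 b3 b2 a2 a1 b1 | c2 c3 b3 a3 a2 a1 b1 | c2 c3 b3 a3 a2 b2 b1 | c2 b2 b3 a3 a2 a1 b1.
That gives 5 routes.

5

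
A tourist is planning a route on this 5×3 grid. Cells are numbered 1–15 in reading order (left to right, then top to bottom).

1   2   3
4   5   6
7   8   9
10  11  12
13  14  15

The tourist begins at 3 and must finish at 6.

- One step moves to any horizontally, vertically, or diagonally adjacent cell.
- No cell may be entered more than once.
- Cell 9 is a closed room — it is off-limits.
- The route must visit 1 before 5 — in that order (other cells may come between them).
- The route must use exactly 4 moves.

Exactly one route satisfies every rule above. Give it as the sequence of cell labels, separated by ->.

The waypoints must appear in the order 1, 5, with no cell reused.
Route from 3: left 2 to 1, down-right 1 to 5, right 1 to 6 — 4 moves in all.
Check: order respected (1 at step 2, 5 at step 3); 4 moves as required.

3 -> 2 -> 1 -> 5 -> 6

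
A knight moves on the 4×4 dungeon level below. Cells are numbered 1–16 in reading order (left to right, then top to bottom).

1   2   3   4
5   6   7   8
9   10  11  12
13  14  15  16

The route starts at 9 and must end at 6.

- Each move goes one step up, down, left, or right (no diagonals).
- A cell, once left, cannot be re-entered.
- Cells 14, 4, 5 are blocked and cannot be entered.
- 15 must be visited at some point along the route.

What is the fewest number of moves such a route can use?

Any route passes through 15 somewhere between 9 and 6. Summing Manhattan distances along the two legs (9 → 15 → 6) gives a lower bound of 3 + 3 = 6 moves.
The shortest route satisfying every rule uses 8 moves: 9 → 10 → 11 → 15 → 16 → 12 → 8 → 7 → 6.
The no-revisit rule (legs can't share cells) pushes the minimum above the 6-move bound; an exhaustive check rules out every length from 6 to 7, leaving 8 as the minimum.

8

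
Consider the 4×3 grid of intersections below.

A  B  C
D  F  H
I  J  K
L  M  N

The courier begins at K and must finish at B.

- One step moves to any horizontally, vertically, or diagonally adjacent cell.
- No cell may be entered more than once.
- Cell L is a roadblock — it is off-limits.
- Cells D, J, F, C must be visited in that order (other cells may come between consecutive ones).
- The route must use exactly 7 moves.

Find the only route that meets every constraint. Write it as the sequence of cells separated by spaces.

The waypoints must appear in the order D, J, F, C, with no cell reused.
Route from K: down-left to M, up-left to I, up to D, down-right to J, up to F, up-right to C, left to B — 7 moves in all.
Check: order respected (D at step 3, J at step 4, F at step 5, C at step 6); 7 moves as required.

K M I D J F C B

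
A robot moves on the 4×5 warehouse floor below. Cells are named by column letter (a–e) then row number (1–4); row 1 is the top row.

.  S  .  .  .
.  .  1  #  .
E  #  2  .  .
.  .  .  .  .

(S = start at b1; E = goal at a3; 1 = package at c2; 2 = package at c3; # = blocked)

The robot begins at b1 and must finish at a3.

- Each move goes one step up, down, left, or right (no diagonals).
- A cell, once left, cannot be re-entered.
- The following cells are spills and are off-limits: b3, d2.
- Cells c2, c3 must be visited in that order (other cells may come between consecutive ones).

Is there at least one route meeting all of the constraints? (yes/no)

One route that works: b1 → b2 → c2 → c3 → c4 → b4 → a4 → a3.

yes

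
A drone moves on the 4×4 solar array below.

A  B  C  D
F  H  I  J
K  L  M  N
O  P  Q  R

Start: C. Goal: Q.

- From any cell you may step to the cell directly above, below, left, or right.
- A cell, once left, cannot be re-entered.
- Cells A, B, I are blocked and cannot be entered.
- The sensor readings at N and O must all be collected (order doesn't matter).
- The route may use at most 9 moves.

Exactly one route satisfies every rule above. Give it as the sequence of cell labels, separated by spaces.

C D J N M L K O P Q

The 9-move cap with required stops at N, O leaves no slack for detours.
Route from C: right to D, 2× down (reaching N), 3× left (reaching K), down to O, 2× right (reaching Q) — 9 moves in all.
Check: all required cells visited; 9 ≤ 9 moves.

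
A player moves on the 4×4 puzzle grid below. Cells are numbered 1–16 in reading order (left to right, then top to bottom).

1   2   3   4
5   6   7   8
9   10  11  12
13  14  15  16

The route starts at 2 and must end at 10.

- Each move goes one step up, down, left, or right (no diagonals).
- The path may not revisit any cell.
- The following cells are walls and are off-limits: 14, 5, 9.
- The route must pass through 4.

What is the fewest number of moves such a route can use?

6

Any route passes through 4 somewhere between 2 and 10. Summing Manhattan distances along the two legs (2 → 4 → 10) gives a lower bound of 2 + 4 = 6 moves.
A route of 6 moves achieves this: 2 → 3 → 4 → 8 → 12 → 11 → 10.
Since 6 matches the lower bound, it is optimal.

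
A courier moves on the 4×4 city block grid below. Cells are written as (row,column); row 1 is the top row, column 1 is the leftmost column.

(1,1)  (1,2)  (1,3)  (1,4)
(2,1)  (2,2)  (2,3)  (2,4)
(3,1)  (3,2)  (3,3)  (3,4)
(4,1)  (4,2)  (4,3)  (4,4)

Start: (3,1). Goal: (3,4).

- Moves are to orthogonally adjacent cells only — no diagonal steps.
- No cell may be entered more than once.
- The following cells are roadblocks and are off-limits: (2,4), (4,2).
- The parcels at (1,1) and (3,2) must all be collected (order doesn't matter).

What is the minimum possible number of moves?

Any route passes through (1,1) and (3,2) in some order between (3,1) and (3,4). Summing Manhattan distances along each leg and taking the cheapest ordering ((3,1) → (1,1) → (3,2) → (3,4)) gives a lower bound of 2 + 3 + 2 = 7 moves.
A route of 7 moves achieves this: (3,1) → (2,1) → (1,1) → (1,2) → (2,2) → (3,2) → (3,3) → (3,4).
Since 7 matches the lower bound, it is optimal.

7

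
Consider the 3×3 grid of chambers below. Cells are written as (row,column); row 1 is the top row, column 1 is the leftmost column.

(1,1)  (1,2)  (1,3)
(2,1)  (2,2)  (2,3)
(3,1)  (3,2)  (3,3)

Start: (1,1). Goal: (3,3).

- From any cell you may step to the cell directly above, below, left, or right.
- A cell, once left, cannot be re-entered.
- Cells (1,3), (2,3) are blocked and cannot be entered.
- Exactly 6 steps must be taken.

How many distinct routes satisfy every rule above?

1

Need simple routes of exactly 6 moves from (1,1) to (3,3) (Manhattan distance 4, so 1 moves are spent on a detour and 1 undoing it).
Enumerating: (1,1) (1,2) (2,2) (2,1) (3,1) (3,2) (3,3).
That gives 1 route.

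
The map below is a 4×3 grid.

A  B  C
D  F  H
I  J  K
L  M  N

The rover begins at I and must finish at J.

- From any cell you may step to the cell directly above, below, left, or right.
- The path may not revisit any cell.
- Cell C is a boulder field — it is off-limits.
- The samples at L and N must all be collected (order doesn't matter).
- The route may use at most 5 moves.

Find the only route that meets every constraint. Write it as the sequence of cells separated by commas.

I, L, M, N, K, J

The 5-move cap with required stops at L, N leaves no slack for detours.
Route from I: down 1 to L, right 2 to N, up 1 to K, left 1 to J — 5 moves in all.
Check: all required cells visited; 5 ≤ 5 moves.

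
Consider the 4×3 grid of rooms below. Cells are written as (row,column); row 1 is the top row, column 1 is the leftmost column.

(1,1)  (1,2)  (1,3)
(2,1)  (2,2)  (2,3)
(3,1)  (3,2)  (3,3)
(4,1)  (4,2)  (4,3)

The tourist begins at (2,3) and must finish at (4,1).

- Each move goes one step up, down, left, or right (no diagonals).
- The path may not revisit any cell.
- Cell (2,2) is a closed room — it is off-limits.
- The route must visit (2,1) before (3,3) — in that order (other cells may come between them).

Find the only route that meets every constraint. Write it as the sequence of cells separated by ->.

(2,3) -> (1,3) -> (1,2) -> (1,1) -> (2,1) -> (3,1) -> (3,2) -> (3,3) -> (4,3) -> (4,2) -> (4,1)

The waypoints must appear in the order (2,1), (3,3), with no cell reused.
Route from (2,3): up to (1,3), 2× left (reaching (1,1)), 2× down (reaching (3,1)), 2× right (reaching (3,3)), down to (4,3), 2× left (reaching (4,1)) — 10 moves in all.
Check: order respected ((2,1) at step 4, (3,3) at step 7).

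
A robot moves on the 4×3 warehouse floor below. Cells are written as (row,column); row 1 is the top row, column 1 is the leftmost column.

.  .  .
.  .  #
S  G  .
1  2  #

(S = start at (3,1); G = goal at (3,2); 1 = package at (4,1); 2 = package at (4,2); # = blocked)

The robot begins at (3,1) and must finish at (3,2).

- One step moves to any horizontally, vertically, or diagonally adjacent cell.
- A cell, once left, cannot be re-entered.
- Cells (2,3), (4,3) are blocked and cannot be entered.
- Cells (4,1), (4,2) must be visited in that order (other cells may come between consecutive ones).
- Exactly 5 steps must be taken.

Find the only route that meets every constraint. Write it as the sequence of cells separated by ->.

The waypoints must appear in the order (4,1), (4,2), with no cell reused.
Route from (3,1): down 1 to (4,1), right 1 to (4,2), up-right 1 to (3,3), up-left 1 to (2,2), down 1 to (3,2) — 5 moves in all.
Check: order respected (1 at step 1, 2 at step 2); 5 moves as required.

(3,1) -> (4,1) -> (4,2) -> (3,3) -> (2,2) -> (3,2)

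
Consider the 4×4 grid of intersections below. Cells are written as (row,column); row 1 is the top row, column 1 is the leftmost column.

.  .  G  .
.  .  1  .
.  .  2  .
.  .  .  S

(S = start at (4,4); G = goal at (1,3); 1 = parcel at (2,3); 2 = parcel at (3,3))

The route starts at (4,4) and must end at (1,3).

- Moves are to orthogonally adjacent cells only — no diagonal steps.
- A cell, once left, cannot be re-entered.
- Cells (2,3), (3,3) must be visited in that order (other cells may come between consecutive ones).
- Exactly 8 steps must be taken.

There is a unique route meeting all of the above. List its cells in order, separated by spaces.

(4,4) (3,4) (2,4) (2,3) (3,3) (3,2) (2,2) (1,2) (1,3)

The waypoints must appear in the order (2,3), (3,3), with no cell reused.
Route from (4,4): 2× up (reaching (2,4)), left to (2,3), down to (3,3), left to (3,2), 2× up (reaching (1,2)), right to (1,3) — 8 moves in all.
Check: order respected (1 at step 3, 2 at step 4); 8 moves as required.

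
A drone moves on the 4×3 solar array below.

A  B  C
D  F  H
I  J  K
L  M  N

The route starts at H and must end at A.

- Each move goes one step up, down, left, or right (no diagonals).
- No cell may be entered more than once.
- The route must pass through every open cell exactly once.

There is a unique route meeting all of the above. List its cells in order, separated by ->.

H -> C -> B -> F -> J -> K -> N -> M -> L -> I -> D -> A

Need to visit all 12 open cells exactly once, starting at H and ending at A.
Cell N has only two open neighbours (K and M), so the path must pass straight through it: one of those is the cell it's entered from and the other is where it exits.
Route from H: up to C, left to B, 2× down (reaching J), right to K, down to N, 2× left (reaching L), 3× up (reaching A) — 11 moves in all.
Check: all 12 open cells covered.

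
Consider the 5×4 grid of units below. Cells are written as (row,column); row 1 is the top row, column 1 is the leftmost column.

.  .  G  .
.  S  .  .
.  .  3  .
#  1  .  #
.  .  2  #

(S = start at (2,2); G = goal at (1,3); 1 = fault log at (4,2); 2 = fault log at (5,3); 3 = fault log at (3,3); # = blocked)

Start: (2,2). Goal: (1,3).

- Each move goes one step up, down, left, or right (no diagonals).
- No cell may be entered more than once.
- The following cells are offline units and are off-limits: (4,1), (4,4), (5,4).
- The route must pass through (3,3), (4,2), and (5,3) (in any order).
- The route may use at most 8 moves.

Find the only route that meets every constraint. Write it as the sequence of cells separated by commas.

Any route must reach (3,3), (4,2), and (5,3) and still end at (1,3) within 8 moves, so the order of the required stops is forced.
Route from (2,2): down 3 to (5,2), right 1 to (5,3), up 4 to (1,3) — 8 moves in all.
Check: all required cells visited; 8 ≤ 8 moves.

(2,2), (3,2), (4,2), (5,2), (5,3), (4,3), (3,3), (2,3), (1,3)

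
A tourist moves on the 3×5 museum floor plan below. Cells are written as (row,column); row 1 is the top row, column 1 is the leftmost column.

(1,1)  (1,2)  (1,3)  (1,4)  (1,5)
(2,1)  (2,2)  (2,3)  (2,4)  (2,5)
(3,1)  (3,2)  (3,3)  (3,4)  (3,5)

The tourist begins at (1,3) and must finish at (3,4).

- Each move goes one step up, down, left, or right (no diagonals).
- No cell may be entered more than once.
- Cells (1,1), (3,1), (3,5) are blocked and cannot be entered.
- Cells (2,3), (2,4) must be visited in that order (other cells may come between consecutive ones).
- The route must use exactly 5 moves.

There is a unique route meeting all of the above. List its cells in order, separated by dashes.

(1,3) - (1,2) - (2,2) - (2,3) - (2,4) - (3,4)

The waypoints must appear in the order (2,3), (2,4), with no cell reused.
Route from (1,3): left 1 to (1,2), down 1 to (2,2), right 2 to (2,4), down 1 to (3,4) — 5 moves in all.
Check: order respected ((2,3) at step 3, (2,4) at step 4); 5 moves as required.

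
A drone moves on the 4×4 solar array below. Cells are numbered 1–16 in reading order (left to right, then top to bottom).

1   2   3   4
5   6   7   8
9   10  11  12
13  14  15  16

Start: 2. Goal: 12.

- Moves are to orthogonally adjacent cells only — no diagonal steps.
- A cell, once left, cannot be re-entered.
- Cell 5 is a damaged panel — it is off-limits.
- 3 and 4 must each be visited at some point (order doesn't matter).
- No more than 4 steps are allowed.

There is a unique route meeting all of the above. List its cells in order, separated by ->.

The budget equals the shortest possible length, so every move has to be on a shortest route through the required cells.
Route from 2: right 2 to 4, down 2 to 12 — 4 moves in all.
Check: all required cells visited; 4 ≤ 4 moves.

2 -> 3 -> 4 -> 8 -> 12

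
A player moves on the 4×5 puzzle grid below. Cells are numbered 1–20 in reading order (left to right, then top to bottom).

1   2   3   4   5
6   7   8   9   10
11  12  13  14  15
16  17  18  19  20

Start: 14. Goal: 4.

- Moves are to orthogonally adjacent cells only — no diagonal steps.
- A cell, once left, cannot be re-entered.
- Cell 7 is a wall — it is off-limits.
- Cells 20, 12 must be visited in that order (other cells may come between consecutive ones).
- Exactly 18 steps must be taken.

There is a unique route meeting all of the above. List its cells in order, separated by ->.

The waypoints must appear in the order 20, 12, with no cell reused.
Route from 14: right to 15, down to 20, 2× left (reaching 18), up to 13, left to 12, down to 17, left to 16, 3× up (reaching 1), 2× right (reaching 3), down to 8, 2× right (reaching 10), up to 5, left to 4 — 18 moves in all.
Check: order respected (20 at step 2, 12 at step 6); 18 moves as required.

14 -> 15 -> 20 -> 19 -> 18 -> 13 -> 12 -> 17 -> 16 -> 11 -> 6 -> 1 -> 2 -> 3 -> 8 -> 9 -> 10 -> 5 -> 4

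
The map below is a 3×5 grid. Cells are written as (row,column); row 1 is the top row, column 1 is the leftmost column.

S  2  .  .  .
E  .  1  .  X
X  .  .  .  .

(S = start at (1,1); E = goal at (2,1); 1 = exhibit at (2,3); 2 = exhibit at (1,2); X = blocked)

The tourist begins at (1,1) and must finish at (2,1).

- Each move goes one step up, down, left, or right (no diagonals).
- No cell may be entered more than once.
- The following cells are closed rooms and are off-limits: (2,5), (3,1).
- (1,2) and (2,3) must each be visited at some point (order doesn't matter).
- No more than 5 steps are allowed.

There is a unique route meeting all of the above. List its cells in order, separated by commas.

The budget equals the shortest possible length, so every move has to be on a shortest route through the required cells.
Route from (1,1): 2× right (reaching (1,3)), down to (2,3), 2× left (reaching (2,1)) — 5 moves in all.
Check: all required cells visited; 5 ≤ 5 moves.

(1,1), (1,2), (1,3), (2,3), (2,2), (2,1)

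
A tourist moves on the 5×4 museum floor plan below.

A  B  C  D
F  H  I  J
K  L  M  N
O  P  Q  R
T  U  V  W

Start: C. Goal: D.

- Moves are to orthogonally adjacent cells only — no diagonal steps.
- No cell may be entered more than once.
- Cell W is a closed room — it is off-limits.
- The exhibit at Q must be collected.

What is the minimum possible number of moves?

Any route passes through Q somewhere between C and D. Summing Manhattan distances along the two legs (C → Q → D) gives a lower bound of 3 + 4 = 7 moves.
A route of 7 moves achieves this: C → I → M → Q → R → N → J → D.
Since 7 matches the lower bound, it is optimal.

7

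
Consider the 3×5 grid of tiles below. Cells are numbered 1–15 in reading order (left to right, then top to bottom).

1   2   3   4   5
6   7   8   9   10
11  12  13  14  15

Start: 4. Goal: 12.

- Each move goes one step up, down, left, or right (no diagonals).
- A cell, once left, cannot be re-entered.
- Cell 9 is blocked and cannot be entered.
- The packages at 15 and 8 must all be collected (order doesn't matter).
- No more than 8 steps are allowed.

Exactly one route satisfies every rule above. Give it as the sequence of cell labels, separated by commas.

4, 5, 10, 15, 14, 13, 8, 7, 12

The budget equals the shortest possible length, so every move has to be on a shortest route through the required cells.
Route from 4: right 1 to 5, down 2 to 15, left 2 to 13, up 1 to 8, left 1 to 7, down 1 to 12 — 8 moves in all.
Check: all required cells visited; 8 ≤ 8 moves.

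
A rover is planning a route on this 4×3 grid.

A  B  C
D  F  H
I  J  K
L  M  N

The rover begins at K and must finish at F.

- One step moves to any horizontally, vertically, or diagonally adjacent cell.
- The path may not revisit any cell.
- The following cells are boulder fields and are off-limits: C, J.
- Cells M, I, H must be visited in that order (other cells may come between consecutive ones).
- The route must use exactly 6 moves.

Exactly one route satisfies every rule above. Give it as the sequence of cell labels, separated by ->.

K -> M -> I -> D -> B -> H -> F

The waypoints must appear in the order M, I, H, with no cell reused.
Route from K: down-left 1 to M, up-left 1 to I, up 1 to D, up-right 1 to B, down-right 1 to H, left 1 to F — 6 moves in all.
Check: order respected (M at step 1, I at step 2, H at step 5); 6 moves as required.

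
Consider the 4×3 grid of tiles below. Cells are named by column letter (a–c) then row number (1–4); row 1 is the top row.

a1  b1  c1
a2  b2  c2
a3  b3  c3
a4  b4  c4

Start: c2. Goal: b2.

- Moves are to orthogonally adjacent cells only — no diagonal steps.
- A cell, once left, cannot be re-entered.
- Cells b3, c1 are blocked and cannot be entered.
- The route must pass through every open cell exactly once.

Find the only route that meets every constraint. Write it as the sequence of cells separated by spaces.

c2 c3 c4 b4 a4 a3 a2 a1 b1 b2

Need to visit all 10 open cells exactly once, starting at c2 and ending at b2.
Cell b4 has only two open neighbours (a4 and c4), so the path must pass straight through it: one of those is the cell it's entered from and the other is where it exits.
Route from c2: 2× down (reaching c4), 2× left (reaching a4), 3× up (reaching a1), right to b1, down to b2 — 9 moves in all.
Check: all 10 open cells covered.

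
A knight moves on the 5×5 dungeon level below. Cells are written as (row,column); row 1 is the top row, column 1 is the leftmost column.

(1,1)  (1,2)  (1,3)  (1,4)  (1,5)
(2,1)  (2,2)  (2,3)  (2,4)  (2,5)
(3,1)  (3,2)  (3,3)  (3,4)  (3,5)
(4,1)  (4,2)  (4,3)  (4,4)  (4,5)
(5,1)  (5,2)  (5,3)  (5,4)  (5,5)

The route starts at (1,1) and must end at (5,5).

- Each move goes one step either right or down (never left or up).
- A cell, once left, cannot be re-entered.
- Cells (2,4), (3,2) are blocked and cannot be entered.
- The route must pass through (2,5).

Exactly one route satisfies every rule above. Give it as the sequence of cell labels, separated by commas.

(1,1), (1,2), (1,3), (1,4), (1,5), (2,5), (3,5), (4,5), (5,5)

Moves only go right or down, so the column and row indices never decrease.
Route from (1,1): right 4 to (1,5), down 4 to (5,5) — 8 moves in all.
Check: all required cells visited.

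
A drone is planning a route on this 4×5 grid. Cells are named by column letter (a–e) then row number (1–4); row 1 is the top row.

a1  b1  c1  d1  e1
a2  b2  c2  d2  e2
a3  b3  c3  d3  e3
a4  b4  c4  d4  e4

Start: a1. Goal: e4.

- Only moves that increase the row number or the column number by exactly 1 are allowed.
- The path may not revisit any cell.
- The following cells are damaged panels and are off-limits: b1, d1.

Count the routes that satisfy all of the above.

15

A right/down-only route from a1 to e4 makes exactly 3 down-moves and 4 right-moves in some order.
With no other constraints that would be C(7,3) = 35 routes.
Subtract routes through each blocked cell (inclusion–exclusion for overlaps): − through b1: 20 − through d1: 4 + through b1&d1: 4 → 15.
That gives 15 routes.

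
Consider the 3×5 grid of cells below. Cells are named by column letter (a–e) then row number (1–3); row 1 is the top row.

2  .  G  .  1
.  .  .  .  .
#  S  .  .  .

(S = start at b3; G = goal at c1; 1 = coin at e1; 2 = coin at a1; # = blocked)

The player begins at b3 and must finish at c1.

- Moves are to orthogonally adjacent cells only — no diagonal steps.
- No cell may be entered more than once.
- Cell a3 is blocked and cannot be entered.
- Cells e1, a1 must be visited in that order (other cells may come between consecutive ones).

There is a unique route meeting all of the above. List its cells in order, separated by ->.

The waypoints must appear in the order e1, a1, with no cell reused.
Route from b3: right 3 to e3, up 2 to e1, left 1 to d1, down 1 to d2, left 3 to a2, up 1 to a1, right 2 to c1 — 13 moves in all.
Check: order respected (1 at step 5, 2 at step 11).

b3 -> c3 -> d3 -> e3 -> e2 -> e1 -> d1 -> d2 -> c2 -> b2 -> a2 -> a1 -> b1 -> c1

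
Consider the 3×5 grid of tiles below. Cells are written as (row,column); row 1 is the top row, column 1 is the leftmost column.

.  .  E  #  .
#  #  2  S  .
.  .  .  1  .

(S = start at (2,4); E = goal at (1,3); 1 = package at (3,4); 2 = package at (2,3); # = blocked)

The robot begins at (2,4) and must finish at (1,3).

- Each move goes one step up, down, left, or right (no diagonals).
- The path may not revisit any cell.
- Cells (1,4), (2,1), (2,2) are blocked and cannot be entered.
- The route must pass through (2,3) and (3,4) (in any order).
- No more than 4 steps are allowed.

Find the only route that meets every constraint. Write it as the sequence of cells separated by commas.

The 4-move cap with required stops at (2,3), (3,4) leaves no slack for detours.
Route from (2,4): down 1 to (3,4), left 1 to (3,3), up 2 to (1,3) — 4 moves in all.
Check: all required cells visited; 4 ≤ 4 moves.

(2,4), (3,4), (3,3), (2,3), (1,3)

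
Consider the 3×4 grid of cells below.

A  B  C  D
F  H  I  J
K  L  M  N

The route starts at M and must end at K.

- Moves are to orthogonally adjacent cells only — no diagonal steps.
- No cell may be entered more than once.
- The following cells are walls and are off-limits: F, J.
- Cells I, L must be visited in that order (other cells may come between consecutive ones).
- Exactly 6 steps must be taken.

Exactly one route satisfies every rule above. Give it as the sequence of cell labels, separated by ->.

The waypoints must appear in the order I, L, with no cell reused.
Route from M: 2× up (reaching C), left to B, 2× down (reaching L), left to K — 6 moves in all.
Check: order respected (I at step 1, L at step 5); 6 moves as required.

M -> I -> C -> B -> H -> L -> K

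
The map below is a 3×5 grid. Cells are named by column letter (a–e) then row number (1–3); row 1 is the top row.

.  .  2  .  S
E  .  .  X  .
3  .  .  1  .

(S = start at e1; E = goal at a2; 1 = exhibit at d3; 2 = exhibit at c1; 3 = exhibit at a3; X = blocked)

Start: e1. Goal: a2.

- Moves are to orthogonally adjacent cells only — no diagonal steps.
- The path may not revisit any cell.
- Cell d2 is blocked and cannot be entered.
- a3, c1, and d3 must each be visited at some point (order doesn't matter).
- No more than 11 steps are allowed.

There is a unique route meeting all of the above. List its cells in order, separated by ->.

The budget equals the shortest possible length, so every move has to be on a shortest route through the required cells.
Route from e1: down 2 to e3, left 2 to c3, up 2 to c1, left 1 to b1, down 2 to b3, left 1 to a3, up 1 to a2 — 11 moves in all.
Check: all required cells visited; 11 ≤ 11 moves.

e1 -> e2 -> e3 -> d3 -> c3 -> c2 -> c1 -> b1 -> b2 -> b3 -> a3 -> a2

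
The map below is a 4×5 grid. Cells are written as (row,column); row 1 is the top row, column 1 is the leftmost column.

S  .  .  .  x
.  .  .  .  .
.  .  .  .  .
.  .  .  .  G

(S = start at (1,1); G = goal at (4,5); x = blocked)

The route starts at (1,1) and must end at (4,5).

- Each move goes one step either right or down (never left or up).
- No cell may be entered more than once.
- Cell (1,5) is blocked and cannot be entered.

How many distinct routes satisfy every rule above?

34

A right/down-only route from (1,1) to (4,5) makes exactly 3 down-moves and 4 right-moves in some order.
With no other constraints that would be C(7,3) = 35 routes.
Subtract routes through each blocked cell (inclusion–exclusion for overlaps): − through (1,5): 1 → 34.
That gives 34 routes.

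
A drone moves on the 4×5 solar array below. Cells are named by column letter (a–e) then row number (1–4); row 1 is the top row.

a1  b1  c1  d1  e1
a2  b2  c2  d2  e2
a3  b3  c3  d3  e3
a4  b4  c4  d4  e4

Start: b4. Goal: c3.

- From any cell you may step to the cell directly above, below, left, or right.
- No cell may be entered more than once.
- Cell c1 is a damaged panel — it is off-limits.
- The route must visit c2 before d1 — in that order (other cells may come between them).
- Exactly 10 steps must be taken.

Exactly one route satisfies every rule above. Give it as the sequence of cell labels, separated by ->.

The waypoints must appear in the order c2, d1, with no cell reused.
Route from b4: 2× up (reaching b2), 2× right (reaching d2), up to d1, right to e1, 2× down (reaching e3), 2× left (reaching c3) — 10 moves in all.
Check: order respected (c2 at step 3, d1 at step 5); 10 moves as required.

b4 -> b3 -> b2 -> c2 -> d2 -> d1 -> e1 -> e2 -> e3 -> d3 -> c3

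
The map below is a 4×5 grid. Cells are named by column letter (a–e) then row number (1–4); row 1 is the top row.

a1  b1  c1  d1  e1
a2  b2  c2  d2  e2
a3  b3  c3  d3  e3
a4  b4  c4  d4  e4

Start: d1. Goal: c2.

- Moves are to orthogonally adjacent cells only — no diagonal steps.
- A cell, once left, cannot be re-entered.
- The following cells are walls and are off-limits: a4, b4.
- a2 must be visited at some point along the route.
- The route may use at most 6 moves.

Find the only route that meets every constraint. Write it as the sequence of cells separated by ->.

Any route must reach a2 and still end at c2 within 6 moves, so the order of the required stops is forced.
Route from d1: left 3 to a1, down 1 to a2, right 2 to c2 — 6 moves in all.
Check: all required cells visited; 6 ≤ 6 moves.

d1 -> c1 -> b1 -> a1 -> a2 -> b2 -> c2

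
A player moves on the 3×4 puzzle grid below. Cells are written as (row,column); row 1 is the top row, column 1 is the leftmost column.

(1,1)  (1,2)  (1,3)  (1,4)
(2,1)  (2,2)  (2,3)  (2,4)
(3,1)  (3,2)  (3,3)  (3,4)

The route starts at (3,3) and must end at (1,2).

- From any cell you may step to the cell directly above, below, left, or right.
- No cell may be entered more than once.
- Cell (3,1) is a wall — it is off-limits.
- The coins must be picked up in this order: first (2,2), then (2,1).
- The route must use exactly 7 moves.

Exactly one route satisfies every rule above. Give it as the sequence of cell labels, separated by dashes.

The waypoints must appear in the order (2,2), (2,1), with no cell reused.
Route from (3,3): right 1 to (3,4), up 1 to (2,4), left 3 to (2,1), up 1 to (1,1), right 1 to (1,2) — 7 moves in all.
Check: order respected ((2,2) at step 4, (2,1) at step 5); 7 moves as required.

(3,3) - (3,4) - (2,4) - (2,3) - (2,2) - (2,1) - (1,1) - (1,2)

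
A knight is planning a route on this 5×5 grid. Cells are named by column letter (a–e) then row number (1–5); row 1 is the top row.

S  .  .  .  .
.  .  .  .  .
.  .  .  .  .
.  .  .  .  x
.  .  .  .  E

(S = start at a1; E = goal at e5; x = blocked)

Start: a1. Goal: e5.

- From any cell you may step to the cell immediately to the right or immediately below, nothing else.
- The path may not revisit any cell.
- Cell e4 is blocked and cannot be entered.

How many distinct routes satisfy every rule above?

35

A right/down-only route from a1 to e5 makes exactly 4 down-moves and 4 right-moves in some order.
With no other constraints that would be C(8,4) = 70 routes.
Subtract routes through each blocked cell (inclusion–exclusion for overlaps): − through e4: 35 → 35.
That gives 35 routes.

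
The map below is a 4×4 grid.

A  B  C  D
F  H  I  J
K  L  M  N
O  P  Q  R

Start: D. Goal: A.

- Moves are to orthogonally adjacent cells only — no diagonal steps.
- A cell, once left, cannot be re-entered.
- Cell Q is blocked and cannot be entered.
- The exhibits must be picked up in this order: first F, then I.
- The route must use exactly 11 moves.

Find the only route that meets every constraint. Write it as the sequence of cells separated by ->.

The waypoints must appear in the order F, I, with no cell reused.
Route from D: down 2 to N, left 3 to K, up 1 to F, right 2 to I, up 1 to C, left 2 to A — 11 moves in all.
Check: order respected (F at step 6, I at step 8); 11 moves as required.

D -> J -> N -> M -> L -> K -> F -> H -> I -> C -> B -> A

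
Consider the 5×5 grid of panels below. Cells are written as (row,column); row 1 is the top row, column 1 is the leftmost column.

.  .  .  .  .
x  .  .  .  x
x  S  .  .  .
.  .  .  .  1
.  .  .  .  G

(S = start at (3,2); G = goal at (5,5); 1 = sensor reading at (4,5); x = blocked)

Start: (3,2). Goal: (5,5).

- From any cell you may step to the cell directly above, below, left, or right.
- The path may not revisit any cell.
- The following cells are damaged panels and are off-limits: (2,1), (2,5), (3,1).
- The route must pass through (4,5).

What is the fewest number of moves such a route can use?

5

Any route passes through (4,5) somewhere between (3,2) and (5,5). Summing Manhattan distances along the two legs ((3,2) → (4,5) → (5,5)) gives a lower bound of 4 + 1 = 5 moves.
A route of 5 moves achieves this: (3,2) → (4,2) → (4,3) → (4,4) → (4,5) → (5,5).
Since 5 matches the lower bound, it is optimal.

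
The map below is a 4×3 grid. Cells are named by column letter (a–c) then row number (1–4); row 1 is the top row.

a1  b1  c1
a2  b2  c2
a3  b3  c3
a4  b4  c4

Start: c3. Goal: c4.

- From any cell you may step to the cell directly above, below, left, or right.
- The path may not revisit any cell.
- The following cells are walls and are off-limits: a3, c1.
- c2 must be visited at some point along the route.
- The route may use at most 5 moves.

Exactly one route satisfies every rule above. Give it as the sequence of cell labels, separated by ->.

The 5-move cap with required stops at c2 leaves no slack for detours.
Route from c3: up to c2, left to b2, 2× down (reaching b4), right to c4 — 5 moves in all.
Check: all required cells visited; 5 ≤ 5 moves.

c3 -> c2 -> b2 -> b3 -> b4 -> c4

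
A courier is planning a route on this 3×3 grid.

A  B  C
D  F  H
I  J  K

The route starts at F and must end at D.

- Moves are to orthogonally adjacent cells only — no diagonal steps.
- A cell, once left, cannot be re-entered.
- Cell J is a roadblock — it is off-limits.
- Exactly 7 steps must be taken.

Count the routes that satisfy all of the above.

0

Need simple routes of exactly 7 moves from F to D (Manhattan distance 1, so 3 moves are spent on a detour and 3 undoing it).
No route satisfies every constraint, so the count is 0.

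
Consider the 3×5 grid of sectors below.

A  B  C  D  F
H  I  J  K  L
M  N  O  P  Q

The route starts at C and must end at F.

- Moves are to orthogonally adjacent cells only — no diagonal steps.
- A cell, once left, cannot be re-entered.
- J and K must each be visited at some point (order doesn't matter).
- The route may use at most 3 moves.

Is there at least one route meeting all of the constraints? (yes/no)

Even ignoring the no-revisit rule, getting from C to F, taking the cheapest ordering C → J → K → F needs at least 1 + 1 + 2 = 4 moves (Manhattan distance per leg), which exceeds the 3-move limit.

no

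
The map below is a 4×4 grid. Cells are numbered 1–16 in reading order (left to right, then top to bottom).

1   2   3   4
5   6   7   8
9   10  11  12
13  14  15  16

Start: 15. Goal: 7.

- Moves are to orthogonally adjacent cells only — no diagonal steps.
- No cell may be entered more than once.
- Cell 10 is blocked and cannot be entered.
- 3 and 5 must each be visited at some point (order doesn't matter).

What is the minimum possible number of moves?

8

Any route passes through 3 and 5 in some order between 15 and 7. Summing Manhattan distances along each leg and taking the cheapest ordering (15 → 3 → 5 → 7) gives a lower bound of 3 + 3 + 2 = 8 moves.
A route of 8 moves achieves this: 15 → 14 → 13 → 9 → 5 → 1 → 2 → 3 → 7.
Since 8 matches the lower bound, it is optimal.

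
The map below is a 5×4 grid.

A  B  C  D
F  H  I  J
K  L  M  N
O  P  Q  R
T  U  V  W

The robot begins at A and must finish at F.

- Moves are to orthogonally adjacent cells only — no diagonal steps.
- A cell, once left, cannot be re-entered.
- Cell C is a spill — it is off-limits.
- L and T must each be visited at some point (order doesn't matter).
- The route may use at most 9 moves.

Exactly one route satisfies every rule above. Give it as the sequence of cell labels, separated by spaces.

The 9-move cap with required stops at L, T leaves no slack for detours.
Route from A: right to B, 4× down (reaching U), left to T, 3× up (reaching F) — 9 moves in all.
Check: all required cells visited; 9 ≤ 9 moves.

A B H L P U T O K F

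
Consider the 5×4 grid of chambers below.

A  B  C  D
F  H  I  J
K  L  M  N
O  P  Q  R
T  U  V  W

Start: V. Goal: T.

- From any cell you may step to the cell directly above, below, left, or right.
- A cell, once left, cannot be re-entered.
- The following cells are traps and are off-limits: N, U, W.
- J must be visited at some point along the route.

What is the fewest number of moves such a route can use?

12

Any route passes through J somewhere between V and T. Summing Manhattan distances along the two legs (V → J → T) gives a lower bound of 4 + 6 = 10 moves.
The shortest route satisfying every rule uses 12 moves: V → Q → M → I → J → D → C → B → H → L → P → O → T.
The bound of 10 isn't tight here; checking systematically, no route of length 10 through 11 satisfies every constraint, so 12 is the minimum.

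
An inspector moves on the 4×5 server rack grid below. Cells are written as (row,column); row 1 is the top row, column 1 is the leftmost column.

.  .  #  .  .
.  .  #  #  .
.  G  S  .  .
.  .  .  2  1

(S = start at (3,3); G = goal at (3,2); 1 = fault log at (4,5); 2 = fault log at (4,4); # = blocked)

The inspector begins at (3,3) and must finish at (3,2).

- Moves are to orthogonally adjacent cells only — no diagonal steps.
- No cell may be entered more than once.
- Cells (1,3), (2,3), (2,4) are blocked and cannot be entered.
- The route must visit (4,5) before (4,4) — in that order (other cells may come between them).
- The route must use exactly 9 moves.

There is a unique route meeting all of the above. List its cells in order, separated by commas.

The waypoints must appear in the order (4,5), (4,4), with no cell reused.
Route from (3,3): 2× right (reaching (3,5)), down to (4,5), 4× left (reaching (4,1)), up to (3,1), right to (3,2) — 9 moves in all.
Check: order respected (1 at step 3, 2 at step 4); 9 moves as required.

(3,3), (3,4), (3,5), (4,5), (4,4), (4,3), (4,2), (4,1), (3,1), (3,2)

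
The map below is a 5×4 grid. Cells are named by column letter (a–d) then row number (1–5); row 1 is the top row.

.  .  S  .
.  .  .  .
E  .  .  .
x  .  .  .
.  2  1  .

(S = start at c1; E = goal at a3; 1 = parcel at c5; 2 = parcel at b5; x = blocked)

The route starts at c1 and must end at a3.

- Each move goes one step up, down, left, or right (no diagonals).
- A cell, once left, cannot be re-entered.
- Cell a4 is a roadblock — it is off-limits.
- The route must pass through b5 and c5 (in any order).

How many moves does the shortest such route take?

Any route passes through b5 and c5 in some order between c1 and a3. Summing Manhattan distances along each leg and taking the cheapest ordering (c1 → c5 → b5 → a3) gives a lower bound of 4 + 1 + 3 = 8 moves.
A route of 8 moves achieves this: c1 → c2 → c3 → c4 → c5 → b5 → b4 → b3 → a3.
Since 8 matches the lower bound, it is optimal.

8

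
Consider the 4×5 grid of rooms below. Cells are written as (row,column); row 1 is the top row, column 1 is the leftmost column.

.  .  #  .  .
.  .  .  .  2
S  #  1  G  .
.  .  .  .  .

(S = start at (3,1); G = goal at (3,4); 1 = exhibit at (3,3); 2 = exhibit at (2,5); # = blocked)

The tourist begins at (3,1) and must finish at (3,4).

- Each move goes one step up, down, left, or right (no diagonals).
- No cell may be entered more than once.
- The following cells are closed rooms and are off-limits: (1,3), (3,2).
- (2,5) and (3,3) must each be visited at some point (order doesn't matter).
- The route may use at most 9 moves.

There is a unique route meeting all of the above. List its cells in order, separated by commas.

(3,1), (4,1), (4,2), (4,3), (3,3), (2,3), (2,4), (2,5), (3,5), (3,4)

Any route must reach (2,5) and (3,3) and still end at (3,4) within 9 moves, so the order of the required stops is forced.
Route from (3,1): down 1 to (4,1), right 2 to (4,3), up 2 to (2,3), right 2 to (2,5), down 1 to (3,5), left 1 to (3,4) — 9 moves in all.
Check: all required cells visited; 9 ≤ 9 moves.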